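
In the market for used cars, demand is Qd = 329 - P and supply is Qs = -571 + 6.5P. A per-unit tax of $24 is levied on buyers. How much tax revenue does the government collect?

Tax revenue = 4516.8

Pre-tax equilibrium: P* = 120, Q* = 209.
Tax on buyers shifts demand to Qd = 329 − 1(P + 24) = 305 - P.
305 - P = -571 + 6.5P gives seller price Ps = 116.8; buyers pay Pb = 116.8 + 24 = 140.8.
New quantity: Q = 329 − 1(140.8) = 188.2.
Revenue = 24 × 188.2 = 4516.8.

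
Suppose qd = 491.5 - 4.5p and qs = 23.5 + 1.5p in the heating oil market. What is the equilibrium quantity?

Set qd = qs: 491.5 - 4.5p = 23.5 + 1.5p.
468 = 6p, so p* = 78.
q* = 491.5 − 4.5(78) = 140.5.

q* = 140.5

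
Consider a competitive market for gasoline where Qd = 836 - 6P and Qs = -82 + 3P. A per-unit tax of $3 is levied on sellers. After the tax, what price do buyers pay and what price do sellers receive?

Pre-tax equilibrium: P* = 102, Q* = 224.
Tax on sellers shifts supply to Qs = -82 + 3(P − 3) = -91 + 3P.
836 - 6P = -91 + 3P gives buyer price Pb = 103; sellers receive Ps = 103 − 3 = 100.
New quantity: Q = 836 − 6(103) = 218.

Buyers pay $103, sellers receive $100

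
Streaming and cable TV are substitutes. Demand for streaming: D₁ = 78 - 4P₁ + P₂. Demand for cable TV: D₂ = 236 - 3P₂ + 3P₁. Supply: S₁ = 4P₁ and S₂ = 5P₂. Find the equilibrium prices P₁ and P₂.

P₁ = 860/61, P₂ = 2122/61

Market 1: 78 - 4P₁ + P₂ = 4P₁ → 8P₁ - P₂ = 78.
Market 2: 8P₂ - 3P₁ = 236.
Eliminating P₂: 8×(1) + 1×(2) gives 61P₁ = 860, so P₁ = 860/61.
Back-substitute into (2): P₂ = (236 + 3×860/61) / 8 = 2122/61.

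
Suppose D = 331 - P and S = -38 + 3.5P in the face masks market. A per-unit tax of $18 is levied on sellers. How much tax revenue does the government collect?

Tax revenue = 4230

Pre-tax equilibrium: P* = 82, Q* = 249.
Tax on sellers shifts supply to S = -38 + 3.5(P − 18) = -101 + 3.5P.
331 - P = -101 + 3.5P gives buyer price Pb = 96; sellers receive Ps = 96 − 18 = 78.
New quantity: Q = 331 − 1(96) = 235.
Revenue = 18 × 235 = 4230.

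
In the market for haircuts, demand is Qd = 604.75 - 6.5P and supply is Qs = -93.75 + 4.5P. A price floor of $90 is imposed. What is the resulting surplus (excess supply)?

Surplus = 291.5

Equilibrium price would be P* = 63.5, so the floor at 90 binds.
At P = 90: Qd = 19.75, Qs = 311.25.
Surplus = 311.25 − 19.75 = 291.5.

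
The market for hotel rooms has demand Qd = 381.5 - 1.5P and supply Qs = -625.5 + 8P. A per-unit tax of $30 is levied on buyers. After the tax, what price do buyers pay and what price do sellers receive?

Buyers pay 2494/19, sellers receive 1924/19

Pre-tax equilibrium: P* = 106, Q* = 222.5.
Tax on buyers shifts demand to Qd = 381.5 − 1.5(P + 30) = 336.5 - 1.5P.
336.5 - 1.5P = -625.5 + 8P gives seller price Ps = 1924/19; buyers pay Pb = 1924/19 + 30 = 2494/19.
New quantity: Q = 381.5 − 1.5(2494/19) = 7015/38.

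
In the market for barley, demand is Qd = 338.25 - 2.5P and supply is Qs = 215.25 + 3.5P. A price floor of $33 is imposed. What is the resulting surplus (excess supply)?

Equilibrium price would be P* = 20.5, so the floor at 33 binds.
At P = 33: Qd = 255.75, Qs = 330.75.
Surplus = 330.75 − 255.75 = 75.

Surplus = 75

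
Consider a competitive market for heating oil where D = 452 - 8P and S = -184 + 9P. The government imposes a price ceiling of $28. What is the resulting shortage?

Equilibrium price would be P* = 636/17, so the ceiling at 28 binds.
At P = 28: D = 452 − 8(28) = 228, S = -184 + 9(28) = 68.
Shortage = 228 − 68 = 160.

Shortage = 160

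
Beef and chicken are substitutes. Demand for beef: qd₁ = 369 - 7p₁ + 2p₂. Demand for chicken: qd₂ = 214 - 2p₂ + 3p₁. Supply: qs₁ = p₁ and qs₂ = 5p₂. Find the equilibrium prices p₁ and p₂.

p₁ = 60.22, p₂ = 56.38

Market 1: 369 - 7p₁ + 2p₂ = p₁ → 8p₁ - 2p₂ = 369.
Market 2: 7p₂ - 3p₁ = 214.
Eliminating p₂: 7×(1) + 2×(2) gives 50p₁ = 3011, so p₁ = 60.22.
Back-substitute into (2): p₂ = (214 + 3×60.22) / 7 = 56.38.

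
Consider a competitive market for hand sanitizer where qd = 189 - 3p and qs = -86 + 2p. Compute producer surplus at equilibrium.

Producer surplus = 144

Equilibrium: 189 - 3p = -86 + 2p gives p* = 55, q* = 24.
Supply starts at p = 43 (where qs = 0).
PS = ½(55 − 43)(24) = 144.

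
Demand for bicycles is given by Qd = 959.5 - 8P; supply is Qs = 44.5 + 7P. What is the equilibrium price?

P* = 61

Set Qd = Qs: 959.5 - 8P = 44.5 + 7P.
915 = 15P, so P* = 61.
Q* = 959.5 − 8(61) = 471.5.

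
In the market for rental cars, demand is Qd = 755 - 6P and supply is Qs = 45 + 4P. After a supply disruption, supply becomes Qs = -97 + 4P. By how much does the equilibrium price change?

ΔP = 14.2

Original equilibrium: P* = 71, Q* = 329.
New equilibrium: 755 - 6P = -97 + 4P, so 852 = 10P and P' = 85.2; Q' = 755 − 6(85.2) = 243.8.
Change in price: 85.2 − 71 = 14.2.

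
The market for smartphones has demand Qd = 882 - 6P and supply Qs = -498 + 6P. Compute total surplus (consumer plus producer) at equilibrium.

Equilibrium: 882 - 6P = -498 + 6P gives P* = 115, Q* = 192.
Demand choke price: P = 147; supply starts at P = 83.
CS = ½(147 − 115)(192) = 3072; PS = ½(115 − 83)(192) = 3072.

Total surplus = 6144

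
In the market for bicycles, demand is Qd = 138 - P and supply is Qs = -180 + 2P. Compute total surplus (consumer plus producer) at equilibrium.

Equilibrium: 138 - P = -180 + 2P gives P* = 106, Q* = 32.
Demand choke price: P = 138; supply starts at P = 90.
CS = ½(138 − 106)(32) = 512; PS = ½(106 − 90)(32) = 256.

Total surplus = 768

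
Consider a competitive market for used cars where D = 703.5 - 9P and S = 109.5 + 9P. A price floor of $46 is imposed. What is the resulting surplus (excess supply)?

Surplus = 234

Equilibrium price would be P* = 33, so the floor at 46 binds.
At P = 46: D = 289.5, S = 523.5.
Surplus = 523.5 − 289.5 = 234.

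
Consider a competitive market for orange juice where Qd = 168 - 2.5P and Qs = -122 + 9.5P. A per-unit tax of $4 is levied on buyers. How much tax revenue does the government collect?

Pre-tax equilibrium: P* = 145/6, Q* = 1291/12.
Tax on buyers shifts demand to Qd = 168 − 2.5(P + 4) = 158 - 2.5P.
158 - 2.5P = -122 + 9.5P gives seller price Ps = 70/3; buyers pay Pb = 70/3 + 4 = 82/3.
New quantity: Q = 168 − 2.5(82/3) = 299/3.
Revenue = 4 × 299/3 = 1196/3.

Tax revenue = 1196/3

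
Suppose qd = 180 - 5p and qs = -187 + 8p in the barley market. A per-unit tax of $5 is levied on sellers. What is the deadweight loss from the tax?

Deadweight loss = 500/13

Pre-tax equilibrium: p* = 367/13, q* = 505/13.
Tax on sellers shifts supply to qs = -187 + 8(p − 5) = -227 + 8p.
180 - 5p = -227 + 8p gives buyer price pb = 407/13; sellers receive ps = 407/13 − 5 = 342/13.
New quantity: q = 180 − 5(407/13) = 305/13.
DWL = ½ × 5 × (505/13 − 305/13) = 500/13.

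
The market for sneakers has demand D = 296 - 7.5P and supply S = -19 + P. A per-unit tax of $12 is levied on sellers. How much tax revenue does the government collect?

Pre-tax equilibrium: P* = 630/17, Q* = 307/17.
Tax on sellers shifts supply to S = -19 + 1(P − 12) = -31 + P.
296 - 7.5P = -31 + P gives buyer price Pb = 654/17; sellers receive Ps = 654/17 − 12 = 450/17.
New quantity: Q = 296 − 7.5(654/17) = 127/17.
Revenue = 12 × 127/17 = 1524/17.

Tax revenue = 1524/17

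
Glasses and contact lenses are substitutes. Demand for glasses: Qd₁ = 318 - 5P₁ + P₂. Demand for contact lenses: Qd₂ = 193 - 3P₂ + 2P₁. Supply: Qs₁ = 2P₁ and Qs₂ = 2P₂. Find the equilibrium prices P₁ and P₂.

Market 1: 318 - 5P₁ + P₂ = 2P₁ → 7P₁ - P₂ = 318.
Market 2: 5P₂ - 2P₁ = 193.
Eliminating P₂: 5×(1) + 1×(2) gives 33P₁ = 1783, so P₁ = 1783/33.
Back-substitute into (2): P₂ = (193 + 2×1783/33) / 5 = 1987/33.

P₁ = 1783/33, P₂ = 1987/33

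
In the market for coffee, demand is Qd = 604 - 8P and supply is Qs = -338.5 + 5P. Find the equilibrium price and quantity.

P* = 72.5, Q* = 24

Set Qd = Qs: 604 - 8P = -338.5 + 5P.
942.5 = 13P, so P* = 72.5.
Q* = 604 − 8(72.5) = 24.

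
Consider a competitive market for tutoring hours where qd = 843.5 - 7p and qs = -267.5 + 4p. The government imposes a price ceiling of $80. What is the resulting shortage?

Equilibrium price would be p* = 101, so the ceiling at 80 binds.
At p = 80: qd = 843.5 − 7(80) = 283.5, qs = -267.5 + 4(80) = 52.5.
Shortage = 283.5 − 52.5 = 231.

Shortage = 231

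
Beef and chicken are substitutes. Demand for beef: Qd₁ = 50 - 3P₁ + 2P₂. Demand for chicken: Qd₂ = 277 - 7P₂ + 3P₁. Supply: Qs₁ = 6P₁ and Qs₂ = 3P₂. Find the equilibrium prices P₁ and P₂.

P₁ = 527/42, P₂ = 881/28

Market 1: 50 - 3P₁ + 2P₂ = 6P₁ → 9P₁ - 2P₂ = 50.
Market 2: 10P₂ - 3P₁ = 277.
Eliminating P₂: 10×(1) + 2×(2) gives 84P₁ = 1054, so P₁ = 527/42.
Back-substitute into (2): P₂ = (277 + 3×527/42) / 10 = 881/28.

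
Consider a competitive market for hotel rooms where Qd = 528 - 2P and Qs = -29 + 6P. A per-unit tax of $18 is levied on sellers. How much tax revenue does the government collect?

Tax revenue = 6511.5

Pre-tax equilibrium: P* = 69.625, Q* = 388.75.
Tax on sellers shifts supply to Qs = -29 + 6(P − 18) = -137 + 6P.
528 - 2P = -137 + 6P gives buyer price Pb = 83.125; sellers receive Ps = 83.125 − 18 = 65.125.
New quantity: Q = 528 − 2(83.125) = 361.75.
Revenue = 18 × 361.75 = 6511.5.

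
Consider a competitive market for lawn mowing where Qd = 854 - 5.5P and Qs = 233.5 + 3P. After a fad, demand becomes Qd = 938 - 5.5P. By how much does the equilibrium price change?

Original equilibrium: P* = 73, Q* = 452.5.
New equilibrium: 938 - 5.5P = 233.5 + 3P, so 704.5 = 8.5P and P' = 1409/17; Q' = 938 − 5.5(1409/17) = 16393/34.
Change in price: 1409/17 − 73 = 168/17.

ΔP = 168/17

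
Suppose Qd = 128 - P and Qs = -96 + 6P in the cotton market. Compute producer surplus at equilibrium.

Producer surplus = 768

Equilibrium: 128 - P = -96 + 6P gives P* = 32, Q* = 96.
Supply starts at P = 16 (where Qs = 0).
PS = ½(32 − 16)(96) = 768.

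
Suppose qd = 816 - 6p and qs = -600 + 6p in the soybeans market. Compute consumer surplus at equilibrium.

Equilibrium: 816 - 6p = -600 + 6p gives p* = 118, q* = 108.
Demand choke price (qd = 0): p = 136.
CS = ½(136 − 118)(108) = 972.

Consumer surplus = 972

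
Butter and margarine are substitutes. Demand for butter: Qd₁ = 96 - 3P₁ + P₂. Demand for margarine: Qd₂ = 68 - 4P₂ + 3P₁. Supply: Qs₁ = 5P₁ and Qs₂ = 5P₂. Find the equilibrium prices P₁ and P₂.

P₁ = 932/69, P₂ = 832/69

Market 1: 96 - 3P₁ + P₂ = 5P₁ → 8P₁ - P₂ = 96.
Market 2: 9P₂ - 3P₁ = 68.
Eliminating P₂: 9×(1) + 1×(2) gives 69P₁ = 932, so P₁ = 932/69.
Back-substitute into (2): P₂ = (68 + 3×932/69) / 9 = 832/69.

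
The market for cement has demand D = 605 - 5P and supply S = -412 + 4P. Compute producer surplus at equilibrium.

Producer surplus = 200

Equilibrium: 605 - 5P = -412 + 4P gives P* = 113, Q* = 40.
Supply starts at P = 103 (where S = 0).
PS = ½(113 − 103)(40) = 200.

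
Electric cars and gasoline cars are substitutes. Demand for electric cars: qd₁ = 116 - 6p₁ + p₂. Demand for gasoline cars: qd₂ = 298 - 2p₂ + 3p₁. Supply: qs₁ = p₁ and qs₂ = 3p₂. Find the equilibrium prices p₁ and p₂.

Market 1: 116 - 6p₁ + p₂ = p₁ → 7p₁ - p₂ = 116.
Market 2: 5p₂ - 3p₁ = 298.
Eliminating p₂: 5×(1) + 1×(2) gives 32p₁ = 878, so p₁ = 27.4375.
Back-substitute into (2): p₂ = (298 + 3×27.4375) / 5 = 76.0625.

p₁ = 27.4375, p₂ = 76.0625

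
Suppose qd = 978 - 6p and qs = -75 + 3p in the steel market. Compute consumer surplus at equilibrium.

Consumer surplus = 6348

Equilibrium: 978 - 6p = -75 + 3p gives p* = 117, q* = 276.
Demand choke price (qd = 0): p = 163.
CS = ½(163 − 117)(276) = 6348.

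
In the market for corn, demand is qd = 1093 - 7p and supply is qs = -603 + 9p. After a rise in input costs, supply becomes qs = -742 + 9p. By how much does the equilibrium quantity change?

Original equilibrium: p* = 106, q* = 351.
New equilibrium: 1093 - 7p = -742 + 9p, so 1835 = 16p and p' = 114.6875; q' = 1093 − 7(114.6875) = 290.1875.
Change in quantity: 290.1875 − 351 = -60.8125.

Δq = -60.8125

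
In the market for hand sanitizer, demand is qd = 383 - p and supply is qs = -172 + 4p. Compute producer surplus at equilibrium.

Equilibrium: 383 - p = -172 + 4p gives p* = 111, q* = 272.
Supply starts at p = 43 (where qs = 0).
PS = ½(111 − 43)(272) = 9248.

Producer surplus = 9248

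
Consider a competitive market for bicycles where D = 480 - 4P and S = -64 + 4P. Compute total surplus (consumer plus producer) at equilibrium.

Total surplus = 10816

Equilibrium: 480 - 4P = -64 + 4P gives P* = 68, Q* = 208.
Demand choke price: P = 120; supply starts at P = 16.
CS = ½(120 − 68)(208) = 5408; PS = ½(68 − 16)(208) = 5408.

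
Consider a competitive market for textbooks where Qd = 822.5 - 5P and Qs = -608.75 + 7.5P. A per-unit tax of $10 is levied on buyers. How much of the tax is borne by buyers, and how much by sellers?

Buyers bear $6, sellers bear $4

Pre-tax equilibrium: P* = 114.5, Q* = 250.
Tax on buyers shifts demand to Qd = 822.5 − 5(P + 10) = 772.5 - 5P.
772.5 - 5P = -608.75 + 7.5P gives seller price Ps = 110.5; buyers pay Pb = 110.5 + 10 = 120.5.
New quantity: Q = 822.5 − 5(120.5) = 220.
Buyer burden = 120.5 − 114.5 = 6; seller burden = 114.5 − 110.5 = 4.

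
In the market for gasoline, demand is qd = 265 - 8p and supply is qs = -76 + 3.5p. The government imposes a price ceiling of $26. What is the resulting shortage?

Shortage = 42

Equilibrium price would be p* = 682/23, so the ceiling at 26 binds.
At p = 26: qd = 265 − 8(26) = 57, qs = -76 + 3.5(26) = 15.
Shortage = 57 − 15 = 42.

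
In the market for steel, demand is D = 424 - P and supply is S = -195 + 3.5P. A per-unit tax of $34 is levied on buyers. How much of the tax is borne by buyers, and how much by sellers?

Buyers bear 238/9, sellers bear 68/9

Pre-tax equilibrium: P* = 1238/9, Q* = 2578/9.
Tax on buyers shifts demand to D = 424 − 1(P + 34) = 390 - P.
390 - P = -195 + 3.5P gives seller price Ps = 130; buyers pay Pb = 130 + 34 = 164.
New quantity: Q = 424 − 1(164) = 260.
Buyer burden = 164 − 1238/9 = 238/9; seller burden = 1238/9 − 130 = 68/9.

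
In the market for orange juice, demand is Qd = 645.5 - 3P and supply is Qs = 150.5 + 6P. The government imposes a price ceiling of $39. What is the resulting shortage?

Shortage = 144

Equilibrium price would be P* = 55, so the ceiling at 39 binds.
At P = 39: Qd = 645.5 − 3(39) = 528.5, Qs = 150.5 + 6(39) = 384.5.
Shortage = 528.5 − 384.5 = 144.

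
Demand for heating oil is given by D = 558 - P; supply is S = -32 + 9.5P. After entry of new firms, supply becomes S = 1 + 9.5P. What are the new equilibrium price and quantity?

P' = 1114/21, Q' = 10604/21

Original equilibrium: P* = 1180/21, Q* = 10538/21.
New equilibrium: 558 - P = 1 + 9.5P, so 557 = 10.5P and P' = 1114/21; Q' = 558 − 1(1114/21) = 10604/21.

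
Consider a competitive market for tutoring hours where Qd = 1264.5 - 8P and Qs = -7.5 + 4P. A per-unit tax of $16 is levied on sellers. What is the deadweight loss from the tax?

Pre-tax equilibrium: P* = 106, Q* = 416.5.
Tax on sellers shifts supply to Qs = -7.5 + 4(P − 16) = -71.5 + 4P.
1264.5 - 8P = -71.5 + 4P gives buyer price Pb = 334/3; sellers receive Ps = 334/3 − 16 = 286/3.
New quantity: Q = 1264.5 − 8(334/3) = 2243/6.
DWL = ½ × 16 × (416.5 − 2243/6) = 1024/3.

Deadweight loss = 1024/3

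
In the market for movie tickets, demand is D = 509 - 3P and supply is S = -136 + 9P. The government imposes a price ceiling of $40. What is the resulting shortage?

Equilibrium price would be P* = 53.75, so the ceiling at 40 binds.
At P = 40: D = 509 − 3(40) = 389, S = -136 + 9(40) = 224.
Shortage = 389 − 224 = 165.

Shortage = 165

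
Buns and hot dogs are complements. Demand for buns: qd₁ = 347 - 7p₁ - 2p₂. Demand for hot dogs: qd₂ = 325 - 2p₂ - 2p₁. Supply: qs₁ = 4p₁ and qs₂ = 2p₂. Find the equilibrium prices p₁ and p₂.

p₁ = 18.45, p₂ = 72.025

Market 1: 347 - 7p₁ - 2p₂ = 4p₁ → 11p₁ + 2p₂ = 347.
Market 2: 4p₂ + 2p₁ = 325.
Eliminating p₂: 4×(1) − 2×(2) gives 40p₁ = 738, so p₁ = 18.45.
Back-substitute into (2): p₂ = (325 − 2×18.45) / 4 = 72.025.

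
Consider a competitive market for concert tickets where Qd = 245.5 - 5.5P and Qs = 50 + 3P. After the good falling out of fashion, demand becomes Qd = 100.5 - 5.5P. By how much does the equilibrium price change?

Original equilibrium: P* = 23, Q* = 119.
New equilibrium: 100.5 - 5.5P = 50 + 3P, so 50.5 = 8.5P and P' = 101/17; Q' = 100.5 − 5.5(101/17) = 1153/17.
Change in price: 101/17 − 23 = -290/17.

ΔP = -290/17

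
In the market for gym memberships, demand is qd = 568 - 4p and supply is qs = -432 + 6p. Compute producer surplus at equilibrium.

Equilibrium: 568 - 4p = -432 + 6p gives p* = 100, q* = 168.
Supply starts at p = 72 (where qs = 0).
PS = ½(100 − 72)(168) = 2352.

Producer surplus = 2352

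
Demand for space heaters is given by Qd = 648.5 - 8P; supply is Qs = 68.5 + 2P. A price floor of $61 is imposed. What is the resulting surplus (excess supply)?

Surplus = 30

Equilibrium price would be P* = 58, so the floor at 61 binds.
At P = 61: Qd = 160.5, Qs = 190.5.
Surplus = 190.5 − 160.5 = 30.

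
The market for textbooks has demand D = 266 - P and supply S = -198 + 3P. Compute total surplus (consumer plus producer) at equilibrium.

Equilibrium: 266 - P = -198 + 3P gives P* = 116, Q* = 150.
Demand choke price: P = 266; supply starts at P = 66.
CS = ½(266 − 116)(150) = 11250; PS = ½(116 − 66)(150) = 3750.

Total surplus = 15000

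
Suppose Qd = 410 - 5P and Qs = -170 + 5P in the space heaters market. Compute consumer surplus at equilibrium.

Equilibrium: 410 - 5P = -170 + 5P gives P* = 58, Q* = 120.
Demand choke price (Qd = 0): P = 82.
CS = ½(82 − 58)(120) = 1440.

Consumer surplus = 1440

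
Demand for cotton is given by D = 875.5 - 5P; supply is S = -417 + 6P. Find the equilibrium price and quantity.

Set D = S: 875.5 - 5P = -417 + 6P.
1292.5 = 11P, so P* = 117.5.
Q* = 875.5 − 5(117.5) = 288.

P* = 117.5, Q* = 288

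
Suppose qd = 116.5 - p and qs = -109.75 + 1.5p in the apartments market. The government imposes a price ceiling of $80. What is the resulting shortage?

Shortage = 26.25

Equilibrium price would be p* = 90.5, so the ceiling at 80 binds.
At p = 80: qd = 116.5 − 1(80) = 36.5, qs = -109.75 + 1.5(80) = 10.25.
Shortage = 36.5 − 10.25 = 26.25.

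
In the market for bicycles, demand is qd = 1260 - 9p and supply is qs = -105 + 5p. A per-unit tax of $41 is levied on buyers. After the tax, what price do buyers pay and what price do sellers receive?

Pre-tax equilibrium: p* = 97.5, q* = 382.5.
Tax on buyers shifts demand to qd = 1260 − 9(p + 41) = 891 - 9p.
891 - 9p = -105 + 5p gives seller price ps = 498/7; buyers pay pb = 498/7 + 41 = 785/7.
New quantity: q = 1260 − 9(785/7) = 1755/7.

Buyers pay 785/7, sellers receive 498/7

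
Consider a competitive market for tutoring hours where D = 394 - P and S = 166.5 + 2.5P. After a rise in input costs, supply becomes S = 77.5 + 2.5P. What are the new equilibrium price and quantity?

P' = 633/7, Q' = 2125/7

Original equilibrium: P* = 65, Q* = 329.
New equilibrium: 394 - P = 77.5 + 2.5P, so 316.5 = 3.5P and P' = 633/7; Q' = 394 − 1(633/7) = 2125/7.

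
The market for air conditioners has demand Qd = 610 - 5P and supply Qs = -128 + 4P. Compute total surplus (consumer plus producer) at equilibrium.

Total surplus = 9000

Equilibrium: 610 - 5P = -128 + 4P gives P* = 82, Q* = 200.
Demand choke price: P = 122; supply starts at P = 32.
CS = ½(122 − 82)(200) = 4000; PS = ½(82 − 32)(200) = 5000.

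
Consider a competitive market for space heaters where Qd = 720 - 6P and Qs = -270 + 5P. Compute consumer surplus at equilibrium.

Consumer surplus = 2700

Equilibrium: 720 - 6P = -270 + 5P gives P* = 90, Q* = 180.
Demand choke price (Qd = 0): P = 120.
CS = ½(120 − 90)(180) = 2700.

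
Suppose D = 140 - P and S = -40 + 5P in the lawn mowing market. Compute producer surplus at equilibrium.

Equilibrium: 140 - P = -40 + 5P gives P* = 30, Q* = 110.
Supply starts at P = 8 (where S = 0).
PS = ½(30 − 8)(110) = 1210.

Producer surplus = 1210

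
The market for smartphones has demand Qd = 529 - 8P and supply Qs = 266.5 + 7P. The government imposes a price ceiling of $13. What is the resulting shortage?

Shortage = 67.5

Equilibrium price would be P* = 17.5, so the ceiling at 13 binds.
At P = 13: Qd = 529 − 8(13) = 425, Qs = 266.5 + 7(13) = 357.5.
Shortage = 425 − 357.5 = 67.5.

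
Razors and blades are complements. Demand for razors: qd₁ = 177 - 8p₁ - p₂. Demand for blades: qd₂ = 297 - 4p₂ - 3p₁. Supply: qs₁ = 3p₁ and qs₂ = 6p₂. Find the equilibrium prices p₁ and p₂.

Market 1: 177 - 8p₁ - p₂ = 3p₁ → 11p₁ + p₂ = 177.
Market 2: 10p₂ + 3p₁ = 297.
Eliminating p₂: 10×(1) − 1×(2) gives 107p₁ = 1473, so p₁ = 1473/107.
Back-substitute into (2): p₂ = (297 − 3×1473/107) / 10 = 2736/107.

p₁ = 1473/107, p₂ = 2736/107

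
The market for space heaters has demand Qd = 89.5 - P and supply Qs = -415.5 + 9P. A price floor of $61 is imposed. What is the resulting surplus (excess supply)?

Equilibrium price would be P* = 50.5, so the floor at 61 binds.
At P = 61: Qd = 28.5, Qs = 133.5.
Surplus = 133.5 − 28.5 = 105.

Surplus = 105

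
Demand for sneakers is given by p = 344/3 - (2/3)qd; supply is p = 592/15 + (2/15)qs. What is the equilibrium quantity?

Set the two price expressions equal: 344/3 - (2/3)q = 592/15 + (2/15)q.
75.2 = 0.8q, so q* = 94.
p* = 344/3 − (2/3)(94) = 52.

q* = 94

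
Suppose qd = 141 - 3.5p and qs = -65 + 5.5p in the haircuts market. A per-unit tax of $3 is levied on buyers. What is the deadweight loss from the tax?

Pre-tax equilibrium: p* = 206/9, q* = 548/9.
Tax on buyers shifts demand to qd = 141 − 3.5(p + 3) = 130.5 - 3.5p.
130.5 - 3.5p = -65 + 5.5p gives seller price ps = 391/18; buyers pay pb = 391/18 + 3 = 445/18.
New quantity: q = 141 − 3.5(445/18) = 1961/36.
DWL = ½ × 3 × (548/9 − 1961/36) = 9.625.

Deadweight loss = 9.625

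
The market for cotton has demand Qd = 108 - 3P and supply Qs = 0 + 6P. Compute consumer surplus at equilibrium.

Equilibrium: 108 - 3P = 0 + 6P gives P* = 12, Q* = 72.
Demand choke price (Qd = 0): P = 36.
CS = ½(36 − 12)(72) = 864.

Consumer surplus = 864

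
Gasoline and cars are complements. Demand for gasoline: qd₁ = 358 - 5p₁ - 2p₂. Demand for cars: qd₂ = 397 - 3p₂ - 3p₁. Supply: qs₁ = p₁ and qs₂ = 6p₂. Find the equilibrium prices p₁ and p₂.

p₁ = 607/12, p₂ = 27.25

Market 1: 358 - 5p₁ - 2p₂ = p₁ → 6p₁ + 2p₂ = 358.
Market 2: 9p₂ + 3p₁ = 397.
Eliminating p₂: 9×(1) − 2×(2) gives 48p₁ = 2428, so p₁ = 607/12.
Back-substitute into (2): p₂ = (397 − 3×607/12) / 9 = 27.25.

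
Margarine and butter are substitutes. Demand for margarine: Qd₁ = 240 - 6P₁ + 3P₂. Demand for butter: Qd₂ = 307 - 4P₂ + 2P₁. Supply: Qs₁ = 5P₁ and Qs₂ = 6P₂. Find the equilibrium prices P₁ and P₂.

P₁ = 3321/104, P₂ = 3857/104

Market 1: 240 - 6P₁ + 3P₂ = 5P₁ → 11P₁ - 3P₂ = 240.
Market 2: 10P₂ - 2P₁ = 307.
Eliminating P₂: 10×(1) + 3×(2) gives 104P₁ = 3321, so P₁ = 3321/104.
Back-substitute into (2): P₂ = (307 + 2×3321/104) / 10 = 3857/104.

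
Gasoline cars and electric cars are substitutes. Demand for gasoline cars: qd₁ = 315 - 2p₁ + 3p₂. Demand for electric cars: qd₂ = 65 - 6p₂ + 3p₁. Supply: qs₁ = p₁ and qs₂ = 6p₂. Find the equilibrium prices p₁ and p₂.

p₁ = 1325/9, p₂ = 380/9

Market 1: 315 - 2p₁ + 3p₂ = p₁ → 3p₁ - 3p₂ = 315.
Market 2: 12p₂ - 3p₁ = 65.
Eliminating p₂: 12×(1) + 3×(2) gives 27p₁ = 3975, so p₁ = 1325/9.
Back-substitute into (2): p₂ = (65 + 3×1325/9) / 12 = 380/9.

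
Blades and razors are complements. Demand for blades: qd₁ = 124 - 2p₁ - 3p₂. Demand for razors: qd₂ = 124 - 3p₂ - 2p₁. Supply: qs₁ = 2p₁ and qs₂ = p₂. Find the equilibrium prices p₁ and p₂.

p₁ = 12.4, p₂ = 24.8

Market 1: 124 - 2p₁ - 3p₂ = 2p₁ → 4p₁ + 3p₂ = 124.
Market 2: 4p₂ + 2p₁ = 124.
Eliminating p₂: 4×(1) − 3×(2) gives 10p₁ = 124, so p₁ = 12.4.
Back-substitute into (2): p₂ = (124 − 2×12.4) / 4 = 24.8.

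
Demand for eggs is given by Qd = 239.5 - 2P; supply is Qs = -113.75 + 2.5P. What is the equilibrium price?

P* = 78.5

Set Qd = Qs: 239.5 - 2P = -113.75 + 2.5P.
353.25 = 4.5P, so P* = 78.5.
Q* = 239.5 − 2(78.5) = 82.5.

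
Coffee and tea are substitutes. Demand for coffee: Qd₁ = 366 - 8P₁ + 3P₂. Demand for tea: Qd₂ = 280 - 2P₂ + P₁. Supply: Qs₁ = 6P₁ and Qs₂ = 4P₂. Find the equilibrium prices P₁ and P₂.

Market 1: 366 - 8P₁ + 3P₂ = 6P₁ → 14P₁ - 3P₂ = 366.
Market 2: 6P₂ - P₁ = 280.
Eliminating P₂: 6×(1) + 3×(2) gives 81P₁ = 3036, so P₁ = 1012/27.
Back-substitute into (2): P₂ = (280 + 1×1012/27) / 6 = 4286/81.

P₁ = 1012/27, P₂ = 4286/81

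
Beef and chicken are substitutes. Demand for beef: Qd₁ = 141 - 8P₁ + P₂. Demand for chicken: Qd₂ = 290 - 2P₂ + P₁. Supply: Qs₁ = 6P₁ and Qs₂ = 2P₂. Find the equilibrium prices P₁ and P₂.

P₁ = 854/55, P₂ = 4201/55

Market 1: 141 - 8P₁ + P₂ = 6P₁ → 14P₁ - P₂ = 141.
Market 2: 4P₂ - P₁ = 290.
Eliminating P₂: 4×(1) + 1×(2) gives 55P₁ = 854, so P₁ = 854/55.
Back-substitute into (2): P₂ = (290 + 1×854/55) / 4 = 4201/55.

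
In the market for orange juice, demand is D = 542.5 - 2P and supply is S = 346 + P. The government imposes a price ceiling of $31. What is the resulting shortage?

Shortage = 103.5

Equilibrium price would be P* = 65.5, so the ceiling at 31 binds.
At P = 31: D = 542.5 − 2(31) = 480.5, S = 346 + 1(31) = 377.
Shortage = 480.5 − 377 = 103.5.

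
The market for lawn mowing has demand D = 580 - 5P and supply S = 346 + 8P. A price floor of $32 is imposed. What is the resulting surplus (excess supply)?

Surplus = 182

Equilibrium price would be P* = 18, so the floor at 32 binds.
At P = 32: D = 420, S = 602.
Surplus = 602 − 420 = 182.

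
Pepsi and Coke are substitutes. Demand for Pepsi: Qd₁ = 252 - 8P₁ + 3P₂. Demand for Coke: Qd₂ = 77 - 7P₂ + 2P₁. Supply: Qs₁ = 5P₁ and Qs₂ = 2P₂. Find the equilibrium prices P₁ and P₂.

P₁ = 833/37, P₂ = 1505/111

Market 1: 252 - 8P₁ + 3P₂ = 5P₁ → 13P₁ - 3P₂ = 252.
Market 2: 9P₂ - 2P₁ = 77.
Eliminating P₂: 9×(1) + 3×(2) gives 111P₁ = 2499, so P₁ = 833/37.
Back-substitute into (2): P₂ = (77 + 2×833/37) / 9 = 1505/111.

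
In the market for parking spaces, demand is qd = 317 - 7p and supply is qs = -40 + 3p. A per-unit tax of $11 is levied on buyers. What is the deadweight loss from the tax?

Pre-tax equilibrium: p* = 35.7, q* = 67.1.
Tax on buyers shifts demand to qd = 317 − 7(p + 11) = 240 - 7p.
240 - 7p = -40 + 3p gives seller price ps = 28; buyers pay pb = 28 + 11 = 39.
New quantity: q = 317 − 7(39) = 44.
DWL = ½ × 11 × (67.1 − 44) = 127.05.

Deadweight loss = 127.05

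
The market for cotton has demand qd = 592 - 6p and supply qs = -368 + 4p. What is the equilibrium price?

p* = 96

Set qd = qs: 592 - 6p = -368 + 4p.
960 = 10p, so p* = 96.
q* = 592 − 6(96) = 16.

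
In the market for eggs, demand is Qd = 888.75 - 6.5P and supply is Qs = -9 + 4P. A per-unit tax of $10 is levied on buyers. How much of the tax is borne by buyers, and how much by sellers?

Buyers bear 80/21, sellers bear 130/21

Pre-tax equilibrium: P* = 85.5, Q* = 333.
Tax on buyers shifts demand to Qd = 888.75 − 6.5(P + 10) = 823.75 - 6.5P.
823.75 - 6.5P = -9 + 4P gives seller price Ps = 3331/42; buyers pay Pb = 3331/42 + 10 = 3751/42.
New quantity: Q = 888.75 − 6.5(3751/42) = 6473/21.
Buyer burden = 3751/42 − 85.5 = 80/21; seller burden = 85.5 − 3331/42 = 130/21.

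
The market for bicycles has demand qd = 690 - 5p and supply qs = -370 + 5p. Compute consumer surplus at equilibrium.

Equilibrium: 690 - 5p = -370 + 5p gives p* = 106, q* = 160.
Demand choke price (qd = 0): p = 138.
CS = ½(138 − 106)(160) = 2560.

Consumer surplus = 2560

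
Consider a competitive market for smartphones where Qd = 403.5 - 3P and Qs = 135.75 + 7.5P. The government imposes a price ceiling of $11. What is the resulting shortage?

Shortage = 152.25

Equilibrium price would be P* = 25.5, so the ceiling at 11 binds.
At P = 11: Qd = 403.5 − 3(11) = 370.5, Qs = 135.75 + 7.5(11) = 218.25.
Shortage = 370.5 − 218.25 = 152.25.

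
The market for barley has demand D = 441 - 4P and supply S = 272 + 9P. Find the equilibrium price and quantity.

Set D = S: 441 - 4P = 272 + 9P.
169 = 13P, so P* = 13.
Q* = 441 − 4(13) = 389.

P* = 13, Q* = 389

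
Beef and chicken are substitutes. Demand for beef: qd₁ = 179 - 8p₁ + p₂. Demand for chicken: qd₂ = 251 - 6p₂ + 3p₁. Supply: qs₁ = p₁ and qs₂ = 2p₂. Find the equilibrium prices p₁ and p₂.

Market 1: 179 - 8p₁ + p₂ = p₁ → 9p₁ - p₂ = 179.
Market 2: 8p₂ - 3p₁ = 251.
Eliminating p₂: 8×(1) + 1×(2) gives 69p₁ = 1683, so p₁ = 561/23.
Back-substitute into (2): p₂ = (251 + 3×561/23) / 8 = 932/23.

p₁ = 561/23, p₂ = 932/23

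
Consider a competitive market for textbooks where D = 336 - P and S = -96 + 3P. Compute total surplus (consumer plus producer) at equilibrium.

Total surplus = 34656

Equilibrium: 336 - P = -96 + 3P gives P* = 108, Q* = 228.
Demand choke price: P = 336; supply starts at P = 32.
CS = ½(336 − 108)(228) = 25992; PS = ½(108 − 32)(228) = 8664.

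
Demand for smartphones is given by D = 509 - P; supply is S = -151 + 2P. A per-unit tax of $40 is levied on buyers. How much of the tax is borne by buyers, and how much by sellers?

Buyers bear 80/3, sellers bear 40/3

Pre-tax equilibrium: P* = 220, Q* = 289.
Tax on buyers shifts demand to D = 509 − 1(P + 40) = 469 - P.
469 - P = -151 + 2P gives seller price Ps = 620/3; buyers pay Pb = 620/3 + 40 = 740/3.
New quantity: Q = 509 − 1(740/3) = 787/3.
Buyer burden = 740/3 − 220 = 80/3; seller burden = 220 − 620/3 = 40/3.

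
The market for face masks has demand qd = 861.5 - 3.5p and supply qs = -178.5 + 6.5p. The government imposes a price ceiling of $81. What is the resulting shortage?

Equilibrium price would be p* = 104, so the ceiling at 81 binds.
At p = 81: qd = 861.5 − 3.5(81) = 578, qs = -178.5 + 6.5(81) = 348.
Shortage = 578 − 348 = 230.

Shortage = 230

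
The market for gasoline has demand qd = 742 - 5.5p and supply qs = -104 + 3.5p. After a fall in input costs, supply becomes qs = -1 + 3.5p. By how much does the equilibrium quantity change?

Δq = 1133/18

Original equilibrium: p* = 94, q* = 225.
New equilibrium: 742 - 5.5p = -1 + 3.5p, so 743 = 9p and p' = 743/9; q' = 742 − 5.5(743/9) = 5183/18.
Change in quantity: 5183/18 − 225 = 1133/18.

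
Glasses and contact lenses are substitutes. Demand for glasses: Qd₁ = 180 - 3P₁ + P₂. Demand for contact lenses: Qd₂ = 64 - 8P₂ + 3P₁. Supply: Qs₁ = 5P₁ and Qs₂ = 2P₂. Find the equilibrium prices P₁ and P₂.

Market 1: 180 - 3P₁ + P₂ = 5P₁ → 8P₁ - P₂ = 180.
Market 2: 10P₂ - 3P₁ = 64.
Eliminating P₂: 10×(1) + 1×(2) gives 77P₁ = 1864, so P₁ = 1864/77.
Back-substitute into (2): P₂ = (64 + 3×1864/77) / 10 = 1052/77.

P₁ = 1864/77, P₂ = 1052/77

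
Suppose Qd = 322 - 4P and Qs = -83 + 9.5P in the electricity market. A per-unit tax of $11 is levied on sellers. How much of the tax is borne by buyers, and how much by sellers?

Buyers bear 209/27, sellers bear 88/27

Pre-tax equilibrium: P* = 30, Q* = 202.
Tax on sellers shifts supply to Qs = -83 + 9.5(P − 11) = -187.5 + 9.5P.
322 - 4P = -187.5 + 9.5P gives buyer price Pb = 1019/27; sellers receive Ps = 1019/27 − 11 = 722/27.
New quantity: Q = 322 − 4(1019/27) = 4618/27.
Buyer burden = 1019/27 − 30 = 209/27; seller burden = 30 − 722/27 = 88/27.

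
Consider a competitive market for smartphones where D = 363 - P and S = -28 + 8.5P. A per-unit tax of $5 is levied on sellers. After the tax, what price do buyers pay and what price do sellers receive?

Pre-tax equilibrium: P* = 782/19, Q* = 6115/19.
Tax on sellers shifts supply to S = -28 + 8.5(P − 5) = -70.5 + 8.5P.
363 - P = -70.5 + 8.5P gives buyer price Pb = 867/19; sellers receive Ps = 867/19 − 5 = 772/19.
New quantity: Q = 363 − 1(867/19) = 6030/19.

Buyers pay 867/19, sellers receive 772/19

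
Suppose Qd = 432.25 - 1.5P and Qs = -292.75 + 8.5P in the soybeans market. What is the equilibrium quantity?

Set Qd = Qs: 432.25 - 1.5P = -292.75 + 8.5P.
725 = 10P, so P* = 72.5.
Q* = 432.25 − 1.5(72.5) = 323.5.

Q* = 323.5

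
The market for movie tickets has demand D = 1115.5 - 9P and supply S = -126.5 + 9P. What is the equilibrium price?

Set D = S: 1115.5 - 9P = -126.5 + 9P.
1242 = 18P, so P* = 69.
Q* = 1115.5 − 9(69) = 494.5.

P* = 69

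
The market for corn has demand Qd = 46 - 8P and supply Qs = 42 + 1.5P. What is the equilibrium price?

P* = 8/19

Set Qd = Qs: 46 - 8P = 42 + 1.5P.
4 = 9.5P, so P* = 8/19.
Q* = 46 − 8(8/19) = 810/19.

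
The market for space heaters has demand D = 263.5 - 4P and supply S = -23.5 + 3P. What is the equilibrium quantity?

Set D = S: 263.5 - 4P = -23.5 + 3P.
287 = 7P, so P* = 41.
Q* = 263.5 − 4(41) = 99.5.

Q* = 99.5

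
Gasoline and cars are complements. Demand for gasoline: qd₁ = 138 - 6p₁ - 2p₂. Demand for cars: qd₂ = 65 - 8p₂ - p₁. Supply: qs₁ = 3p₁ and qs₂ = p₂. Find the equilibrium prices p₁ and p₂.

p₁ = 1112/79, p₂ = 447/79

Market 1: 138 - 6p₁ - 2p₂ = 3p₁ → 9p₁ + 2p₂ = 138.
Market 2: 9p₂ + p₁ = 65.
Eliminating p₂: 9×(1) − 2×(2) gives 79p₁ = 1112, so p₁ = 1112/79.
Back-substitute into (2): p₂ = (65 − 1×1112/79) / 9 = 447/79.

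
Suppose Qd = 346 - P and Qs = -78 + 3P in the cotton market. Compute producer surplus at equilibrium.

Producer surplus = 9600

Equilibrium: 346 - P = -78 + 3P gives P* = 106, Q* = 240.
Supply starts at P = 26 (where Qs = 0).
PS = ½(106 − 26)(240) = 9600.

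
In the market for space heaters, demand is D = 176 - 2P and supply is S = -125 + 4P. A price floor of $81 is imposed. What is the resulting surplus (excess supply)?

Surplus = 185

Equilibrium price would be P* = 301/6, so the floor at 81 binds.
At P = 81: D = 14, S = 199.
Surplus = 199 − 14 = 185.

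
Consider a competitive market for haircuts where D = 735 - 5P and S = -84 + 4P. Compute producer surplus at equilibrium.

Producer surplus = 9800

Equilibrium: 735 - 5P = -84 + 4P gives P* = 91, Q* = 280.
Supply starts at P = 21 (where S = 0).
PS = ½(91 − 21)(280) = 9800.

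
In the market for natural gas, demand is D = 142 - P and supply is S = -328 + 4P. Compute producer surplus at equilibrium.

Producer surplus = 288

Equilibrium: 142 - P = -328 + 4P gives P* = 94, Q* = 48.
Supply starts at P = 82 (where S = 0).
PS = ½(94 − 82)(48) = 288.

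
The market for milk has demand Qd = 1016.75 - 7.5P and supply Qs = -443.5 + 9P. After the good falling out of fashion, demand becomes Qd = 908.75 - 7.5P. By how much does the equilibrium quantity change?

ΔQ = -648/11

Original equilibrium: P* = 88.5, Q* = 353.
New equilibrium: 908.75 - 7.5P = -443.5 + 9P, so 1352.25 = 16.5P and P' = 1803/22; Q' = 908.75 − 7.5(1803/22) = 3235/11.
Change in quantity: 3235/11 − 353 = -648/11.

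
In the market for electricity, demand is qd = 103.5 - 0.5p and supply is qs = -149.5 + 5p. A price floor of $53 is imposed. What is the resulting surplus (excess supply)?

Surplus = 38.5

Equilibrium price would be p* = 46, so the floor at 53 binds.
At p = 53: qd = 77, qs = 115.5.
Surplus = 115.5 − 77 = 38.5.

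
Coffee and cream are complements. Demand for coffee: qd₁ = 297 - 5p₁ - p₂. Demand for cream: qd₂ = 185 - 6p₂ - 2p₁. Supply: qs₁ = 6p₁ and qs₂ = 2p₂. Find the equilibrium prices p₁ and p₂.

Market 1: 297 - 5p₁ - p₂ = 6p₁ → 11p₁ + p₂ = 297.
Market 2: 8p₂ + 2p₁ = 185.
Eliminating p₂: 8×(1) − 1×(2) gives 86p₁ = 2191, so p₁ = 2191/86.
Back-substitute into (2): p₂ = (185 − 2×2191/86) / 8 = 1441/86.

p₁ = 2191/86, p₂ = 1441/86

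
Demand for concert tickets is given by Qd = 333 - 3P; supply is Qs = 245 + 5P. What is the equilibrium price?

Set Qd = Qs: 333 - 3P = 245 + 5P.
88 = 8P, so P* = 11.
Q* = 333 − 3(11) = 300.

P* = 11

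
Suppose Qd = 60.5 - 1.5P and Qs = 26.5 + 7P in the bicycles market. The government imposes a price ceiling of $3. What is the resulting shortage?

Equilibrium price would be P* = 4, so the ceiling at 3 binds.
At P = 3: Qd = 60.5 − 1.5(3) = 56, Qs = 26.5 + 7(3) = 47.5.
Shortage = 56 − 47.5 = 8.5.

Shortage = 8.5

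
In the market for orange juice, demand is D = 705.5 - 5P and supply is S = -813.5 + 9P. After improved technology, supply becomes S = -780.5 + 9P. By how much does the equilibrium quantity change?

Original equilibrium: P* = 108.5, Q* = 163.
New equilibrium: 705.5 - 5P = -780.5 + 9P, so 1486 = 14P and P' = 743/7; Q' = 705.5 − 5(743/7) = 2447/14.
Change in quantity: 2447/14 − 163 = 165/14.

ΔQ = 165/14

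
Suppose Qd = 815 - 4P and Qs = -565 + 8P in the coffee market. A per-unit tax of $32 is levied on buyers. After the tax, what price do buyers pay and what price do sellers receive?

Pre-tax equilibrium: P* = 115, Q* = 355.
Tax on buyers shifts demand to Qd = 815 − 4(P + 32) = 687 - 4P.
687 - 4P = -565 + 8P gives seller price Ps = 313/3; buyers pay Pb = 313/3 + 32 = 409/3.
New quantity: Q = 815 − 4(409/3) = 809/3.

Buyers pay 409/3, sellers receive 313/3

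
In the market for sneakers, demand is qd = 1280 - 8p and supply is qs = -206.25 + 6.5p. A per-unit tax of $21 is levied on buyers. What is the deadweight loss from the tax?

Deadweight loss = 22932/29

Pre-tax equilibrium: p* = 102.5, q* = 460.
Tax on buyers shifts demand to qd = 1280 − 8(p + 21) = 1112 - 8p.
1112 - 8p = -206.25 + 6.5p gives seller price ps = 5273/58; buyers pay pb = 5273/58 + 21 = 6491/58.
New quantity: q = 1280 − 8(6491/58) = 11156/29.
DWL = ½ × 21 × (460 − 11156/29) = 22932/29.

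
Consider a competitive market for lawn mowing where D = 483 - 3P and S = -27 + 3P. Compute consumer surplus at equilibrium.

Consumer surplus = 8664

Equilibrium: 483 - 3P = -27 + 3P gives P* = 85, Q* = 228.
Demand choke price (D = 0): P = 161.
CS = ½(161 − 85)(228) = 8664.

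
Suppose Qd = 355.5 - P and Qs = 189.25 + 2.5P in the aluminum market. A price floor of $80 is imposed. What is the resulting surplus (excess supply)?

Surplus = 113.75

Equilibrium price would be P* = 47.5, so the floor at 80 binds.
At P = 80: Qd = 275.5, Qs = 389.25.
Surplus = 389.25 − 275.5 = 113.75.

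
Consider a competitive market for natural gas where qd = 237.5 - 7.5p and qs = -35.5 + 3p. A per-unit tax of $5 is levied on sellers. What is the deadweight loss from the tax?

Deadweight loss = 375/14

Pre-tax equilibrium: p* = 26, q* = 42.5.
Tax on sellers shifts supply to qs = -35.5 + 3(p − 5) = -50.5 + 3p.
237.5 - 7.5p = -50.5 + 3p gives buyer price pb = 192/7; sellers receive ps = 192/7 − 5 = 157/7.
New quantity: q = 237.5 − 7.5(192/7) = 445/14.
DWL = ½ × 5 × (42.5 − 445/14) = 375/14.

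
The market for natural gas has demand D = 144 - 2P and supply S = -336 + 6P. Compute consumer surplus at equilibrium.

Consumer surplus = 144

Equilibrium: 144 - 2P = -336 + 6P gives P* = 60, Q* = 24.
Demand choke price (D = 0): P = 72.
CS = ½(72 − 60)(24) = 144.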